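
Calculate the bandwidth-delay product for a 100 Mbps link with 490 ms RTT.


BDP = bandwidth * RTT
= 100 Mbps * 490 ms
= 100 * 1e6 * 490 / 1000 bits
= 49000000 bits
= 6125000 bytes
= 5981.4453 KB
BDP = 49000000 bits (6125000 bytes)


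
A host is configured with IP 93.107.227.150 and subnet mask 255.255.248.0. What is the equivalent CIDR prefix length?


Binary: 11111111.11111111.11111000.00000000
Count leading 1s
Prefix: /21


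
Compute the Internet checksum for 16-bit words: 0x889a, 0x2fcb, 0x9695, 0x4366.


Sum all words (with carry folding):
+ 0x889a = 0x889a
+ 0x2fcb = 0xb865
+ 0x9695 = 0x4efb
+ 0x4366 = 0x9261
One's complement: ~0x9261
Checksum = 0x6d9e


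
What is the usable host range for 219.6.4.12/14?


Network: 219.4.0.0
Broadcast: 219.7.255.255
First usable = network + 1
Last usable = broadcast - 1
Range: 219.4.0.1 to 219.7.255.254


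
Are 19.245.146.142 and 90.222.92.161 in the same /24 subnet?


Mask: 255.255.255.0
19.245.146.142 AND mask = 19.245.146.0
90.222.92.161 AND mask = 90.222.92.0
No, different subnets (19.245.146.0 vs 90.222.92.0)


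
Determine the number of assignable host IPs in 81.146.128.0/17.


Host bits = 32 - 17 = 15
Total addresses = 2^15 = 32768
Usable = total - 2 (network and broadcast)
Usable hosts: 32766


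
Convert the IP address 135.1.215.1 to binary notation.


135 = 10000111
1 = 00000001
215 = 11010111
1 = 00000001
Binary: 10000111.00000001.11010111.00000001


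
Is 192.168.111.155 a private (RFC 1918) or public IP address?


RFC 1918 private ranges:
  10.0.0.0/8 (10.0.0.0 - 10.255.255.255)
  172.16.0.0/12 (172.16.0.0 - 172.31.255.255)
  192.168.0.0/16 (192.168.0.0 - 192.168.255.255)
Private (in 192.168.0.0/16)


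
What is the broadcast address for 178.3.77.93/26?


Network: 178.3.77.64/26
Host bits = 6
Set all host bits to 1:
Broadcast: 178.3.77.127


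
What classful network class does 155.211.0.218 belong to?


First octet: 155
Binary: 10011011
10xxxxxx -> Class B (128-191)
Class B, default mask 255.255.0.0 (/16)


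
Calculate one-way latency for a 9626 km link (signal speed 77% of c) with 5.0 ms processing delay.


Speed = 0.77 * 3e5 km/s = 231000 km/s
Propagation delay = 9626 / 231000 = 0.0417 s = 41.671 ms
Processing delay = 5.0 ms
Total one-way latency = 46.671 ms


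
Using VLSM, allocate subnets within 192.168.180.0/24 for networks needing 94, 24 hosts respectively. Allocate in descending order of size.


94 hosts -> /25 (126 usable): 192.168.180.0/25
24 hosts -> /27 (30 usable): 192.168.180.128/27
Allocation: 192.168.180.0/25 (94 hosts, 126 usable); 192.168.180.128/27 (24 hosts, 30 usable)


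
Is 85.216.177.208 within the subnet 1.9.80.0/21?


Subnet network: 1.9.80.0
Test IP AND mask: 85.216.176.0
No, 85.216.177.208 is not in 1.9.80.0/21


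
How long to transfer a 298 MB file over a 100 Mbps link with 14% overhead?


Effective throughput = 100 * (1 - 14/100) = 86 Mbps
File size in Mb = 298 * 8 = 2384 Mb
Time = 2384 / 86
Time = 27.7209 seconds


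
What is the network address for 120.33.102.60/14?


IP:   01111000.00100001.01100110.00111100
Mask: 11111111.11111100.00000000.00000000
AND operation:
Net:  01111000.00100000.00000000.00000000
Network: 120.32.0.0/14


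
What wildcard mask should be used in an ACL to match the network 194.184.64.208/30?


Subnet mask: 255.255.255.252
Wildcard = 255.255.255.255 - subnet mask
255 - 255 = 0
255 - 255 = 0
255 - 255 = 0
255 - 252 = 3
Wildcard: 0.0.0.3


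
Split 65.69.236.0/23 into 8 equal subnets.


New prefix = 23 + 3 = 26
Each subnet has 64 addresses
  65.69.236.0/26
  65.69.236.64/26
  65.69.236.128/26
  65.69.236.192/26
  65.69.237.0/26
  65.69.237.64/26
  65.69.237.128/26
  65.69.237.192/26
Subnets: 65.69.236.0/26, 65.69.236.64/26, 65.69.236.128/26, 65.69.236.192/26, 65.69.237.0/26, 65.69.237.64/26, 65.69.237.128/26, 65.69.237.192/26


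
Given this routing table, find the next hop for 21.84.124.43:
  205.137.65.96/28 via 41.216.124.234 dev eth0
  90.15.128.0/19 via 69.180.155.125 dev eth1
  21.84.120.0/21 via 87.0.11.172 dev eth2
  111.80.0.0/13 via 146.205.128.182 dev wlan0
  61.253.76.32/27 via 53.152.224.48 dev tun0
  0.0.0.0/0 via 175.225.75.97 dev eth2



Longest prefix match for 21.84.124.43:
  /28 205.137.65.96: no
  /19 90.15.128.0: no
  /21 21.84.120.0: MATCH
  /13 111.80.0.0: no
  /27 61.253.76.32: no
  /0 0.0.0.0: MATCH
Selected: next-hop 87.0.11.172 via eth2 (matched /21)


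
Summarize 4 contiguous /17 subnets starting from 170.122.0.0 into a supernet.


Original prefix: /17
Number of subnets: 4 = 2^2
New prefix = 17 - 2 = 15
Supernet: 170.122.0.0/15


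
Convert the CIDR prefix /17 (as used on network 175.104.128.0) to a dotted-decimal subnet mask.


/17 means 17 network bits, 15 host bits
Binary: 11111111111111111000000000000000
Mask: 255.255.128.0


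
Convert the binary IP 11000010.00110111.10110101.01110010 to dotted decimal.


11000010 = 194
00110111 = 55
10110101 = 181
01110010 = 114
IP: 194.55.181.114


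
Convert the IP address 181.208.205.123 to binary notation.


181 = 10110101
208 = 11010000
205 = 11001101
123 = 01111011
Binary: 10110101.11010000.11001101.01111011


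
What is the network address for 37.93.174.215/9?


IP:   00100101.01011101.10101110.11010111
Mask: 11111111.10000000.00000000.00000000
AND operation:
Net:  00100101.00000000.00000000.00000000
Network: 37.0.0.0/9


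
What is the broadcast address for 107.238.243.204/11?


Network: 107.224.0.0/11
Host bits = 21
Set all host bits to 1:
Broadcast: 107.255.255.255


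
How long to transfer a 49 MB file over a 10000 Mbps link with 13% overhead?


Effective throughput = 10000 * (1 - 13/100) = 8700 Mbps
File size in Mb = 49 * 8 = 392 Mb
Time = 392 / 8700
Time = 0.0451 seconds


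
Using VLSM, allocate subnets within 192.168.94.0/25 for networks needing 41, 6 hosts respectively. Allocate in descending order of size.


41 hosts -> /26 (62 usable): 192.168.94.0/26
6 hosts -> /29 (6 usable): 192.168.94.64/29
Allocation: 192.168.94.0/26 (41 hosts, 62 usable); 192.168.94.64/29 (6 hosts, 6 usable)


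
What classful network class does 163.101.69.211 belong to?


First octet: 163
Binary: 10100011
10xxxxxx -> Class B (128-191)
Class B, default mask 255.255.0.0 (/16)


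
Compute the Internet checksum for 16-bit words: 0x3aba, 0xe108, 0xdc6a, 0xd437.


Sum all words (with carry folding):
+ 0x3aba = 0x3aba
+ 0xe108 = 0x1bc3
+ 0xdc6a = 0xf82d
+ 0xd437 = 0xcc65
One's complement: ~0xcc65
Checksum = 0x339a


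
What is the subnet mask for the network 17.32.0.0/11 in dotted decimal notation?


/11 means 11 network bits, 21 host bits
Binary: 11111111111000000000000000000000
Mask: 255.224.0.0


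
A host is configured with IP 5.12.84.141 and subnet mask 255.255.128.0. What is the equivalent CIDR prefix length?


Binary: 11111111.11111111.10000000.00000000
Count leading 1s
Prefix: /17


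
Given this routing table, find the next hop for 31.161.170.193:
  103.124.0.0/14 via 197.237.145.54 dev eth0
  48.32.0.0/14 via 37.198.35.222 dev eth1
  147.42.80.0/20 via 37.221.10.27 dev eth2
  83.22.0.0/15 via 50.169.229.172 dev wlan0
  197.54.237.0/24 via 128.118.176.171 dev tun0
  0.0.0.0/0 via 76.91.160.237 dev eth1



Longest prefix match for 31.161.170.193:
  /14 103.124.0.0: no
  /14 48.32.0.0: no
  /20 147.42.80.0: no
  /15 83.22.0.0: no
  /24 197.54.237.0: no
  /0 0.0.0.0: MATCH
Selected: next-hop 76.91.160.237 via eth1 (matched /0)


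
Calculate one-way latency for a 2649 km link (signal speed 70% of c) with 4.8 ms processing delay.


Speed = 0.7 * 3e5 km/s = 210000 km/s
Propagation delay = 2649 / 210000 = 0.0126 s = 12.6143 ms
Processing delay = 4.8 ms
Total one-way latency = 17.4143 ms


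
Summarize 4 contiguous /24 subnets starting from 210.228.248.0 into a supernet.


Original prefix: /24
Number of subnets: 4 = 2^2
New prefix = 24 - 2 = 22
Supernet: 210.228.248.0/22


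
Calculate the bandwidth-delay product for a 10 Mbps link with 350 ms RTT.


BDP = bandwidth * RTT
= 10 Mbps * 350 ms
= 10 * 1e6 * 350 / 1000 bits
= 3500000 bits
= 437500 bytes
= 427.2461 KB
BDP = 3500000 bits (437500 bytes)


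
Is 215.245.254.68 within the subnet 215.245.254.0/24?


Subnet network: 215.245.254.0
Test IP AND mask: 215.245.254.0
Yes, 215.245.254.68 is in 215.245.254.0/24


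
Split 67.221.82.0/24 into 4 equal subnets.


New prefix = 24 + 2 = 26
Each subnet has 64 addresses
  67.221.82.0/26
  67.221.82.64/26
  67.221.82.128/26
  67.221.82.192/26
Subnets: 67.221.82.0/26, 67.221.82.64/26, 67.221.82.128/26, 67.221.82.192/26


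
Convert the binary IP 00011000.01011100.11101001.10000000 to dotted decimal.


00011000 = 24
01011100 = 92
11101001 = 233
10000000 = 128
IP: 24.92.233.128


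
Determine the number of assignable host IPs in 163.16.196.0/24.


Host bits = 32 - 24 = 8
Total addresses = 2^8 = 256
Usable = total - 2 (network and broadcast)
Usable hosts: 254


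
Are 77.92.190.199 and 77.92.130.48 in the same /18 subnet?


Mask: 255.255.192.0
77.92.190.199 AND mask = 77.92.128.0
77.92.130.48 AND mask = 77.92.128.0
Yes, same subnet (77.92.128.0)


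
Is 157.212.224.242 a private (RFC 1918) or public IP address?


RFC 1918 private ranges:
  10.0.0.0/8 (10.0.0.0 - 10.255.255.255)
  172.16.0.0/12 (172.16.0.0 - 172.31.255.255)
  192.168.0.0/16 (192.168.0.0 - 192.168.255.255)
Public (not in any RFC 1918 range)


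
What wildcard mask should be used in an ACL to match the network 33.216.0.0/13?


Subnet mask: 255.248.0.0
Wildcard = 255.255.255.255 - subnet mask
255 - 255 = 0
255 - 248 = 7
255 - 0 = 255
255 - 0 = 255
Wildcard: 0.7.255.255


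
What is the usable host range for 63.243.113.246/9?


Network: 63.128.0.0
Broadcast: 63.255.255.255
First usable = network + 1
Last usable = broadcast - 1
Range: 63.128.0.1 to 63.255.255.254


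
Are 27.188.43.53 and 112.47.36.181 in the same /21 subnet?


Mask: 255.255.248.0
27.188.43.53 AND mask = 27.188.40.0
112.47.36.181 AND mask = 112.47.32.0
No, different subnets (27.188.40.0 vs 112.47.32.0)


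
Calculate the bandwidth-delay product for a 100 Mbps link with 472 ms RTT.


BDP = bandwidth * RTT
= 100 Mbps * 472 ms
= 100 * 1e6 * 472 / 1000 bits
= 47200000 bits
= 5900000 bytes
= 5761.7188 KB
BDP = 47200000 bits (5900000 bytes)


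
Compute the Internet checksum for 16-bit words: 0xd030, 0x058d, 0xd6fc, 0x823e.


Sum all words (with carry folding):
+ 0xd030 = 0xd030
+ 0x058d = 0xd5bd
+ 0xd6fc = 0xacba
+ 0x823e = 0x2ef9
One's complement: ~0x2ef9
Checksum = 0xd106


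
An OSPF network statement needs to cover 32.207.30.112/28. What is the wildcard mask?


Subnet mask: 255.255.255.240
Wildcard = 255.255.255.255 - subnet mask
255 - 255 = 0
255 - 255 = 0
255 - 255 = 0
255 - 240 = 15
Wildcard: 0.0.0.15


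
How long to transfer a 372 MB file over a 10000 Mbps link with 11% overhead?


Effective throughput = 10000 * (1 - 11/100) = 8900 Mbps
File size in Mb = 372 * 8 = 2976 Mb
Time = 2976 / 8900
Time = 0.3344 seconds


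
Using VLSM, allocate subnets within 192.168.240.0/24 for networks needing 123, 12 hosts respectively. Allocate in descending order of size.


123 hosts -> /25 (126 usable): 192.168.240.0/25
12 hosts -> /28 (14 usable): 192.168.240.128/28
Allocation: 192.168.240.0/25 (123 hosts, 126 usable); 192.168.240.128/28 (12 hosts, 14 usable)


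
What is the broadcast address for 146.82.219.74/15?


Network: 146.82.0.0/15
Host bits = 17
Set all host bits to 1:
Broadcast: 146.83.255.255


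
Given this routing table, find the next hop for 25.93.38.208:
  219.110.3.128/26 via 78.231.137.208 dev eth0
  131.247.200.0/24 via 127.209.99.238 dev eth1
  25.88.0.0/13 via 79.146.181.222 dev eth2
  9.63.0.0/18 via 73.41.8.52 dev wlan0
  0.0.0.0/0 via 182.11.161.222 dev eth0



Longest prefix match for 25.93.38.208:
  /26 219.110.3.128: no
  /24 131.247.200.0: no
  /13 25.88.0.0: MATCH
  /18 9.63.0.0: no
  /0 0.0.0.0: MATCH
Selected: next-hop 79.146.181.222 via eth2 (matched /13)


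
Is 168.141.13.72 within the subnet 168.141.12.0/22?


Subnet network: 168.141.12.0
Test IP AND mask: 168.141.12.0
Yes, 168.141.13.72 is in 168.141.12.0/22


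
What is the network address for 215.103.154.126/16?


IP:   11010111.01100111.10011010.01111110
Mask: 11111111.11111111.00000000.00000000
AND operation:
Net:  11010111.01100111.00000000.00000000
Network: 215.103.0.0/16


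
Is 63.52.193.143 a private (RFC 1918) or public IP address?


RFC 1918 private ranges:
  10.0.0.0/8 (10.0.0.0 - 10.255.255.255)
  172.16.0.0/12 (172.16.0.0 - 172.31.255.255)
  192.168.0.0/16 (192.168.0.0 - 192.168.255.255)
Public (not in any RFC 1918 range)


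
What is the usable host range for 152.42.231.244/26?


Network: 152.42.231.192
Broadcast: 152.42.231.255
First usable = network + 1
Last usable = broadcast - 1
Range: 152.42.231.193 to 152.42.231.254


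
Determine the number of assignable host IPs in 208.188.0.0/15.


Host bits = 32 - 15 = 17
Total addresses = 2^17 = 131072
Usable = total - 2 (network and broadcast)
Usable hosts: 131070


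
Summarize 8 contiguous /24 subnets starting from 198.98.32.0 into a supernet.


Original prefix: /24
Number of subnets: 8 = 2^3
New prefix = 24 - 3 = 21
Supernet: 198.98.32.0/21


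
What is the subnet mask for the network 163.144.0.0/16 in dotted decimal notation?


/16 means 16 network bits, 16 host bits
Binary: 11111111111111110000000000000000
Mask: 255.255.0.0


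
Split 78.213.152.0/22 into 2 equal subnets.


New prefix = 22 + 1 = 23
Each subnet has 512 addresses
  78.213.152.0/23
  78.213.154.0/23
Subnets: 78.213.152.0/23, 78.213.154.0/23


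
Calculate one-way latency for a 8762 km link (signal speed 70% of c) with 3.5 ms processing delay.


Speed = 0.7 * 3e5 km/s = 210000 km/s
Propagation delay = 8762 / 210000 = 0.0417 s = 41.7238 ms
Processing delay = 3.5 ms
Total one-way latency = 45.2238 ms


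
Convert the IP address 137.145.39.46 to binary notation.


137 = 10001001
145 = 10010001
39 = 00100111
46 = 00101110
Binary: 10001001.10010001.00100111.00101110


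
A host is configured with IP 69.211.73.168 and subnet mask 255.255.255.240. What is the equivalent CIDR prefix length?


Binary: 11111111.11111111.11111111.11110000
Count leading 1s
Prefix: /28


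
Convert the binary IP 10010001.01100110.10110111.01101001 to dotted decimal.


10010001 = 145
01100110 = 102
10110111 = 183
01101001 = 105
IP: 145.102.183.105


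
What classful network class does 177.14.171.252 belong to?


First octet: 177
Binary: 10110001
10xxxxxx -> Class B (128-191)
Class B, default mask 255.255.0.0 (/16)


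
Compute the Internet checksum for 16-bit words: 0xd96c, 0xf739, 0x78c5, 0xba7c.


Sum all words (with carry folding):
+ 0xd96c = 0xd96c
+ 0xf739 = 0xd0a6
+ 0x78c5 = 0x496c
+ 0xba7c = 0x03e9
One's complement: ~0x03e9
Checksum = 0xfc16


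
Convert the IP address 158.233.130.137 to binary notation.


158 = 10011110
233 = 11101001
130 = 10000010
137 = 10001001
Binary: 10011110.11101001.10000010.10001001


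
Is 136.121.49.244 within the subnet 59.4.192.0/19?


Subnet network: 59.4.192.0
Test IP AND mask: 136.121.32.0
No, 136.121.49.244 is not in 59.4.192.0/19


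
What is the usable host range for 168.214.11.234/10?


Network: 168.192.0.0
Broadcast: 168.255.255.255
First usable = network + 1
Last usable = broadcast - 1
Range: 168.192.0.1 to 168.255.255.254


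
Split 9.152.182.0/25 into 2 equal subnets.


New prefix = 25 + 1 = 26
Each subnet has 64 addresses
  9.152.182.0/26
  9.152.182.64/26
Subnets: 9.152.182.0/26, 9.152.182.64/26


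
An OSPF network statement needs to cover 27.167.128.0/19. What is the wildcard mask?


Subnet mask: 255.255.224.0
Wildcard = 255.255.255.255 - subnet mask
255 - 255 = 0
255 - 255 = 0
255 - 224 = 31
255 - 0 = 255
Wildcard: 0.0.31.255


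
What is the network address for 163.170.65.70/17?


IP:   10100011.10101010.01000001.01000110
Mask: 11111111.11111111.10000000.00000000
AND operation:
Net:  10100011.10101010.00000000.00000000
Network: 163.170.0.0/17


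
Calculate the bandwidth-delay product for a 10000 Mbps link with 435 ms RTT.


BDP = bandwidth * RTT
= 10000 Mbps * 435 ms
= 10000 * 1e6 * 435 / 1000 bits
= 4350000000 bits
= 543750000 bytes
= 531005.8594 KB
BDP = 4350000000 bits (543750000 bytes)


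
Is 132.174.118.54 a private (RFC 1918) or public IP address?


RFC 1918 private ranges:
  10.0.0.0/8 (10.0.0.0 - 10.255.255.255)
  172.16.0.0/12 (172.16.0.0 - 172.31.255.255)
  192.168.0.0/16 (192.168.0.0 - 192.168.255.255)
Public (not in any RFC 1918 range)


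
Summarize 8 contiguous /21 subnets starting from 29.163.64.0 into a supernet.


Original prefix: /21
Number of subnets: 8 = 2^3
New prefix = 21 - 3 = 18
Supernet: 29.163.64.0/18


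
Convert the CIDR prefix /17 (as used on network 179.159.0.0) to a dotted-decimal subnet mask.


/17 means 17 network bits, 15 host bits
Binary: 11111111111111111000000000000000
Mask: 255.255.128.0


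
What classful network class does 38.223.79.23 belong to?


First octet: 38
Binary: 00100110
0xxxxxxx -> Class A (1-126)
Class A, default mask 255.0.0.0 (/8)


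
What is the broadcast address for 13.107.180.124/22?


Network: 13.107.180.0/22
Host bits = 10
Set all host bits to 1:
Broadcast: 13.107.183.255


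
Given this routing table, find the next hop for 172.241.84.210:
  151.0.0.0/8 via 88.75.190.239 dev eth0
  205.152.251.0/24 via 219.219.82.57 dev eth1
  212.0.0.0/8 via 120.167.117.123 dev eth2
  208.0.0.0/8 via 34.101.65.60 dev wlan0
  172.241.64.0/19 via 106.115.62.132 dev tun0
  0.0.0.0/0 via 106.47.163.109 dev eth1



Longest prefix match for 172.241.84.210:
  /8 151.0.0.0: no
  /24 205.152.251.0: no
  /8 212.0.0.0: no
  /8 208.0.0.0: no
  /19 172.241.64.0: MATCH
  /0 0.0.0.0: MATCH
Selected: next-hop 106.115.62.132 via tun0 (matched /19)


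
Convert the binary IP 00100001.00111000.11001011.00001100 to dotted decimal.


00100001 = 33
00111000 = 56
11001011 = 203
00001100 = 12
IP: 33.56.203.12


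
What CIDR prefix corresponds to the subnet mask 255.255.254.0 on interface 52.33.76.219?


Binary: 11111111.11111111.11111110.00000000
Count leading 1s
Prefix: /23


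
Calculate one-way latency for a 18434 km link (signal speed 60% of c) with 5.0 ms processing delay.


Speed = 0.6 * 3e5 km/s = 180000 km/s
Propagation delay = 18434 / 180000 = 0.1024 s = 102.4111 ms
Processing delay = 5.0 ms
Total one-way latency = 107.4111 ms


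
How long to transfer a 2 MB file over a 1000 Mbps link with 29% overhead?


Effective throughput = 1000 * (1 - 29/100) = 710 Mbps
File size in Mb = 2 * 8 = 16 Mb
Time = 16 / 710
Time = 0.0225 seconds


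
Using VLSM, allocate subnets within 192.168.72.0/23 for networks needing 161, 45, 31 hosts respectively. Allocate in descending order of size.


161 hosts -> /24 (254 usable): 192.168.72.0/24
45 hosts -> /26 (62 usable): 192.168.73.0/26
31 hosts -> /26 (62 usable): 192.168.73.64/26
Allocation: 192.168.72.0/24 (161 hosts, 254 usable); 192.168.73.0/26 (45 hosts, 62 usable); 192.168.73.64/26 (31 hosts, 62 usable)


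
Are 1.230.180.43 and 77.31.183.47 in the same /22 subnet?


Mask: 255.255.252.0
1.230.180.43 AND mask = 1.230.180.0
77.31.183.47 AND mask = 77.31.180.0
No, different subnets (1.230.180.0 vs 77.31.180.0)


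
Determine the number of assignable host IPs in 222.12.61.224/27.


Host bits = 32 - 27 = 5
Total addresses = 2^5 = 32
Usable = total - 2 (network and broadcast)
Usable hosts: 30


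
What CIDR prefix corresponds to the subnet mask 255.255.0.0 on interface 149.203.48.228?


Binary: 11111111.11111111.00000000.00000000
Count leading 1s
Prefix: /16


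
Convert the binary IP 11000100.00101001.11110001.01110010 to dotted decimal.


11000100 = 196
00101001 = 41
11110001 = 241
01110010 = 114
IP: 196.41.241.114


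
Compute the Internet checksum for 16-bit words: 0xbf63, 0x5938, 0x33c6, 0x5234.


Sum all words (with carry folding):
+ 0xbf63 = 0xbf63
+ 0x5938 = 0x189c
+ 0x33c6 = 0x4c62
+ 0x5234 = 0x9e96
One's complement: ~0x9e96
Checksum = 0x6169


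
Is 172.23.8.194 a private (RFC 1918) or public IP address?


RFC 1918 private ranges:
  10.0.0.0/8 (10.0.0.0 - 10.255.255.255)
  172.16.0.0/12 (172.16.0.0 - 172.31.255.255)
  192.168.0.0/16 (192.168.0.0 - 192.168.255.255)
Private (in 172.16.0.0/12)


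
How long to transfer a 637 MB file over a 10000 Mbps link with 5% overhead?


Effective throughput = 10000 * (1 - 5/100) = 9500 Mbps
File size in Mb = 637 * 8 = 5096 Mb
Time = 5096 / 9500
Time = 0.5364 seconds


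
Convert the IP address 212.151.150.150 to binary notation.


212 = 11010100
151 = 10010111
150 = 10010110
150 = 10010110
Binary: 11010100.10010111.10010110.10010110


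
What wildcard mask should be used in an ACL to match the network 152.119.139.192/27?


Subnet mask: 255.255.255.224
Wildcard = 255.255.255.255 - subnet mask
255 - 255 = 0
255 - 255 = 0
255 - 255 = 0
255 - 224 = 31
Wildcard: 0.0.0.31


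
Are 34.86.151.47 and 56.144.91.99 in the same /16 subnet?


Mask: 255.255.0.0
34.86.151.47 AND mask = 34.86.0.0
56.144.91.99 AND mask = 56.144.0.0
No, different subnets (34.86.0.0 vs 56.144.0.0)


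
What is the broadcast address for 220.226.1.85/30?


Network: 220.226.1.84/30
Host bits = 2
Set all host bits to 1:
Broadcast: 220.226.1.87


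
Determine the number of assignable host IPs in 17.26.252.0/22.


Host bits = 32 - 22 = 10
Total addresses = 2^10 = 1024
Usable = total - 2 (network and broadcast)
Usable hosts: 1022


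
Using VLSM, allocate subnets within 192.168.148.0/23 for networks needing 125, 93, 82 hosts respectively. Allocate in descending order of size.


125 hosts -> /25 (126 usable): 192.168.148.0/25
93 hosts -> /25 (126 usable): 192.168.148.128/25
82 hosts -> /25 (126 usable): 192.168.149.0/25
Allocation: 192.168.148.0/25 (125 hosts, 126 usable); 192.168.148.128/25 (93 hosts, 126 usable); 192.168.149.0/25 (82 hosts, 126 usable)


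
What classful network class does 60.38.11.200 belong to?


First octet: 60
Binary: 00111100
0xxxxxxx -> Class A (1-126)
Class A, default mask 255.0.0.0 (/8)


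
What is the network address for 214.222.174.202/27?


IP:   11010110.11011110.10101110.11001010
Mask: 11111111.11111111.11111111.11100000
AND operation:
Net:  11010110.11011110.10101110.11000000
Network: 214.222.174.192/27


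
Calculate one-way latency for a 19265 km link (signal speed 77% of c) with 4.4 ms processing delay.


Speed = 0.77 * 3e5 km/s = 231000 km/s
Propagation delay = 19265 / 231000 = 0.0834 s = 83.3983 ms
Processing delay = 4.4 ms
Total one-way latency = 87.7983 ms


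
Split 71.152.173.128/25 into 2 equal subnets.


New prefix = 25 + 1 = 26
Each subnet has 64 addresses
  71.152.173.128/26
  71.152.173.192/26
Subnets: 71.152.173.128/26, 71.152.173.192/26


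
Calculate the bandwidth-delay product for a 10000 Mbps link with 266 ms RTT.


BDP = bandwidth * RTT
= 10000 Mbps * 266 ms
= 10000 * 1e6 * 266 / 1000 bits
= 2660000000 bits
= 332500000 bytes
= 324707.0312 KB
BDP = 2660000000 bits (332500000 bytes)


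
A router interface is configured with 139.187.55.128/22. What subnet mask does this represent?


/22 means 22 network bits, 10 host bits
Binary: 11111111111111111111110000000000
Mask: 255.255.252.0


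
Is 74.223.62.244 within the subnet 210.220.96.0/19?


Subnet network: 210.220.96.0
Test IP AND mask: 74.223.32.0
No, 74.223.62.244 is not in 210.220.96.0/19


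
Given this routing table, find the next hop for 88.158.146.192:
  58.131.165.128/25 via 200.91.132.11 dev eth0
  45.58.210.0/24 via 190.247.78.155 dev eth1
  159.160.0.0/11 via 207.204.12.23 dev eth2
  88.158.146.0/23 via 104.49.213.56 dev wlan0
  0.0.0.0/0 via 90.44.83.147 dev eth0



Longest prefix match for 88.158.146.192:
  /25 58.131.165.128: no
  /24 45.58.210.0: no
  /11 159.160.0.0: no
  /23 88.158.146.0: MATCH
  /0 0.0.0.0: MATCH
Selected: next-hop 104.49.213.56 via wlan0 (matched /23)


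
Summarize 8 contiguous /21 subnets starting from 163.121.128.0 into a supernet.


Original prefix: /21
Number of subnets: 8 = 2^3
New prefix = 21 - 3 = 18
Supernet: 163.121.128.0/18


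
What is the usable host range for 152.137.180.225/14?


Network: 152.136.0.0
Broadcast: 152.139.255.255
First usable = network + 1
Last usable = broadcast - 1
Range: 152.136.0.1 to 152.139.255.254


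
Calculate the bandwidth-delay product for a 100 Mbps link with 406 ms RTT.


BDP = bandwidth * RTT
= 100 Mbps * 406 ms
= 100 * 1e6 * 406 / 1000 bits
= 40600000 bits
= 5075000 bytes
= 4956.0547 KB
BDP = 40600000 bits (5075000 bytes)


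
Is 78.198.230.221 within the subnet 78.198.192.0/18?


Subnet network: 78.198.192.0
Test IP AND mask: 78.198.192.0
Yes, 78.198.230.221 is in 78.198.192.0/18


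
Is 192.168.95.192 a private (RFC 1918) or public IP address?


RFC 1918 private ranges:
  10.0.0.0/8 (10.0.0.0 - 10.255.255.255)
  172.16.0.0/12 (172.16.0.0 - 172.31.255.255)
  192.168.0.0/16 (192.168.0.0 - 192.168.255.255)
Private (in 192.168.0.0/16)


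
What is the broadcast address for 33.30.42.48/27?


Network: 33.30.42.32/27
Host bits = 5
Set all host bits to 1:
Broadcast: 33.30.42.63


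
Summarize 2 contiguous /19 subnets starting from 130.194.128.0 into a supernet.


Original prefix: /19
Number of subnets: 2 = 2^1
New prefix = 19 - 1 = 18
Supernet: 130.194.128.0/18


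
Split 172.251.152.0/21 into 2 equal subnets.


New prefix = 21 + 1 = 22
Each subnet has 1024 addresses
  172.251.152.0/22
  172.251.156.0/22
Subnets: 172.251.152.0/22, 172.251.156.0/22


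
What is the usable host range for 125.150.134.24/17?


Network: 125.150.128.0
Broadcast: 125.150.255.255
First usable = network + 1
Last usable = broadcast - 1
Range: 125.150.128.1 to 125.150.255.254


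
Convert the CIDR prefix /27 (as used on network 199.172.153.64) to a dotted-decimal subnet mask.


/27 means 27 network bits, 5 host bits
Binary: 11111111111111111111111111100000
Mask: 255.255.255.224


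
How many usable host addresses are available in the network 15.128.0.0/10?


Host bits = 32 - 10 = 22
Total addresses = 2^22 = 4194304
Usable = total - 2 (network and broadcast)
Usable hosts: 4194302


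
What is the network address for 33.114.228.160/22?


IP:   00100001.01110010.11100100.10100000
Mask: 11111111.11111111.11111100.00000000
AND operation:
Net:  00100001.01110010.11100100.00000000
Network: 33.114.228.0/22


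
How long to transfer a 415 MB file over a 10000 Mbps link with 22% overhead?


Effective throughput = 10000 * (1 - 22/100) = 7800 Mbps
File size in Mb = 415 * 8 = 3320 Mb
Time = 3320 / 7800
Time = 0.4256 seconds


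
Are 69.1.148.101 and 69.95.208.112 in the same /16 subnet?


Mask: 255.255.0.0
69.1.148.101 AND mask = 69.1.0.0
69.95.208.112 AND mask = 69.95.0.0
No, different subnets (69.1.0.0 vs 69.95.0.0)


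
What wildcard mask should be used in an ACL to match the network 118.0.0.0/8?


Subnet mask: 255.0.0.0
Wildcard = 255.255.255.255 - subnet mask
255 - 255 = 0
255 - 0 = 255
255 - 0 = 255
255 - 0 = 255
Wildcard: 0.255.255.255


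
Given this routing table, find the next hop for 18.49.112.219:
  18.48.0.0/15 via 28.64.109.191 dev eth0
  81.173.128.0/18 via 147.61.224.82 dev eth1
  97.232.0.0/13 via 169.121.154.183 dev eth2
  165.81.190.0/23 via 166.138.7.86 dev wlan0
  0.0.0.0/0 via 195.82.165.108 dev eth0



Longest prefix match for 18.49.112.219:
  /15 18.48.0.0: MATCH
  /18 81.173.128.0: no
  /13 97.232.0.0: no
  /23 165.81.190.0: no
  /0 0.0.0.0: MATCH
Selected: next-hop 28.64.109.191 via eth0 (matched /15)


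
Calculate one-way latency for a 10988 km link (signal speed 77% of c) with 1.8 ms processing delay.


Speed = 0.77 * 3e5 km/s = 231000 km/s
Propagation delay = 10988 / 231000 = 0.0476 s = 47.5671 ms
Processing delay = 1.8 ms
Total one-way latency = 49.3671 ms


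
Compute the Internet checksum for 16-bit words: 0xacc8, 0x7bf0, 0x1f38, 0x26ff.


Sum all words (with carry folding):
+ 0xacc8 = 0xacc8
+ 0x7bf0 = 0x28b9
+ 0x1f38 = 0x47f1
+ 0x26ff = 0x6ef0
One's complement: ~0x6ef0
Checksum = 0x910f


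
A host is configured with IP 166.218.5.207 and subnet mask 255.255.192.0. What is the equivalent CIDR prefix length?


Binary: 11111111.11111111.11000000.00000000
Count leading 1s
Prefix: /18


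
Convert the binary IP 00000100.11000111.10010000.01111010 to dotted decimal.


00000100 = 4
11000111 = 199
10010000 = 144
01111010 = 122
IP: 4.199.144.122


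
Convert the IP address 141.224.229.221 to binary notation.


141 = 10001101
224 = 11100000
229 = 11100101
221 = 11011101
Binary: 10001101.11100000.11100101.11011101


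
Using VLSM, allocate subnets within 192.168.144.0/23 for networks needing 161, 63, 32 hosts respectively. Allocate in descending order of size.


161 hosts -> /24 (254 usable): 192.168.144.0/24
63 hosts -> /25 (126 usable): 192.168.145.0/25
32 hosts -> /26 (62 usable): 192.168.145.128/26
Allocation: 192.168.144.0/24 (161 hosts, 254 usable); 192.168.145.0/25 (63 hosts, 126 usable); 192.168.145.128/26 (32 hosts, 62 usable)


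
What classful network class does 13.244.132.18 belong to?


First octet: 13
Binary: 00001101
0xxxxxxx -> Class A (1-126)
Class A, default mask 255.0.0.0 (/8)


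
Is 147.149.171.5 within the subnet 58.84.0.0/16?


Subnet network: 58.84.0.0
Test IP AND mask: 147.149.0.0
No, 147.149.171.5 is not in 58.84.0.0/16


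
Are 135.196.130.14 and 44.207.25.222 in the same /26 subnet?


Mask: 255.255.255.192
135.196.130.14 AND mask = 135.196.130.0
44.207.25.222 AND mask = 44.207.25.192
No, different subnets (135.196.130.0 vs 44.207.25.192)


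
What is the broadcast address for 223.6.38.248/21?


Network: 223.6.32.0/21
Host bits = 11
Set all host bits to 1:
Broadcast: 223.6.39.255


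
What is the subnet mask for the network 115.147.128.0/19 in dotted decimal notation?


/19 means 19 network bits, 13 host bits
Binary: 11111111111111111110000000000000
Mask: 255.255.224.0


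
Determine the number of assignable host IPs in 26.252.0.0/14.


Host bits = 32 - 14 = 18
Total addresses = 2^18 = 262144
Usable = total - 2 (network and broadcast)
Usable hosts: 262142


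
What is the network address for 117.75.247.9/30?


IP:   01110101.01001011.11110111.00001001
Mask: 11111111.11111111.11111111.11111100
AND operation:
Net:  01110101.01001011.11110111.00001000
Network: 117.75.247.8/30


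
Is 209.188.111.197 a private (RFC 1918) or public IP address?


RFC 1918 private ranges:
  10.0.0.0/8 (10.0.0.0 - 10.255.255.255)
  172.16.0.0/12 (172.16.0.0 - 172.31.255.255)
  192.168.0.0/16 (192.168.0.0 - 192.168.255.255)
Public (not in any RFC 1918 range)


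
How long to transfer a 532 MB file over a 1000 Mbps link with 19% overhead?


Effective throughput = 1000 * (1 - 19/100) = 810 Mbps
File size in Mb = 532 * 8 = 4256 Mb
Time = 4256 / 810
Time = 5.2543 seconds


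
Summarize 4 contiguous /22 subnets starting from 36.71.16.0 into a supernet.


Original prefix: /22
Number of subnets: 4 = 2^2
New prefix = 22 - 2 = 20
Supernet: 36.71.16.0/20


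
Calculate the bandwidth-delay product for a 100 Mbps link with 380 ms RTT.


BDP = bandwidth * RTT
= 100 Mbps * 380 ms
= 100 * 1e6 * 380 / 1000 bits
= 38000000 bits
= 4750000 bytes
= 4638.6719 KB
BDP = 38000000 bits (4750000 bytes)


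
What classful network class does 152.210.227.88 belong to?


First octet: 152
Binary: 10011000
10xxxxxx -> Class B (128-191)
Class B, default mask 255.255.0.0 (/16)


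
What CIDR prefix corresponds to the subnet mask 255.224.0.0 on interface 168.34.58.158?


Binary: 11111111.11100000.00000000.00000000
Count leading 1s
Prefix: /11


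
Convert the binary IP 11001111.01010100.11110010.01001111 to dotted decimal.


11001111 = 207
01010100 = 84
11110010 = 242
01001111 = 79
IP: 207.84.242.79


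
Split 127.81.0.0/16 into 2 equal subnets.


New prefix = 16 + 1 = 17
Each subnet has 32768 addresses
  127.81.0.0/17
  127.81.128.0/17
Subnets: 127.81.0.0/17, 127.81.128.0/17


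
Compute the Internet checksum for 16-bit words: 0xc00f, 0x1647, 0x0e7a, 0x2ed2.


Sum all words (with carry folding):
+ 0xc00f = 0xc00f
+ 0x1647 = 0xd656
+ 0x0e7a = 0xe4d0
+ 0x2ed2 = 0x13a3
One's complement: ~0x13a3
Checksum = 0xec5c


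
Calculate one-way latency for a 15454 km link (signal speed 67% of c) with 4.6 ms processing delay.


Speed = 0.67 * 3e5 km/s = 201000 km/s
Propagation delay = 15454 / 201000 = 0.0769 s = 76.8856 ms
Processing delay = 4.6 ms
Total one-way latency = 81.4856 ms


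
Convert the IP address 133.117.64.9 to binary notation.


133 = 10000101
117 = 01110101
64 = 01000000
9 = 00001001
Binary: 10000101.01110101.01000000.00001001


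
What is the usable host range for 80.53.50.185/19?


Network: 80.53.32.0
Broadcast: 80.53.63.255
First usable = network + 1
Last usable = broadcast - 1
Range: 80.53.32.1 to 80.53.63.254


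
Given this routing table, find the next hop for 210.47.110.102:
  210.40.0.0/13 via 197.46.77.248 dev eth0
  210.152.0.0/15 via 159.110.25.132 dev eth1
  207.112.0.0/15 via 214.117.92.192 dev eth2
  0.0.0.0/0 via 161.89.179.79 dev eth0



Longest prefix match for 210.47.110.102:
  /13 210.40.0.0: MATCH
  /15 210.152.0.0: no
  /15 207.112.0.0: no
  /0 0.0.0.0: MATCH
Selected: next-hop 197.46.77.248 via eth0 (matched /13)


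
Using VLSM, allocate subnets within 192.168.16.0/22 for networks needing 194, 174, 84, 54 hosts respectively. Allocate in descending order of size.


194 hosts -> /24 (254 usable): 192.168.16.0/24
174 hosts -> /24 (254 usable): 192.168.17.0/24
84 hosts -> /25 (126 usable): 192.168.18.0/25
54 hosts -> /26 (62 usable): 192.168.18.128/26
Allocation: 192.168.16.0/24 (194 hosts, 254 usable); 192.168.17.0/24 (174 hosts, 254 usable); 192.168.18.0/25 (84 hosts, 126 usable); 192.168.18.128/26 (54 hosts, 62 usable)


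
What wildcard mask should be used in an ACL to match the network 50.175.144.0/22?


Subnet mask: 255.255.252.0
Wildcard = 255.255.255.255 - subnet mask
255 - 255 = 0
255 - 255 = 0
255 - 252 = 3
255 - 0 = 255
Wildcard: 0.0.3.255


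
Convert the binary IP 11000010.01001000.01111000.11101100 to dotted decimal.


11000010 = 194
01001000 = 72
01111000 = 120
11101100 = 236
IP: 194.72.120.236


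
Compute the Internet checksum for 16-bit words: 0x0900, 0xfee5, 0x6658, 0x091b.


Sum all words (with carry folding):
+ 0x0900 = 0x0900
+ 0xfee5 = 0x07e6
+ 0x6658 = 0x6e3e
+ 0x091b = 0x7759
One's complement: ~0x7759
Checksum = 0x88a6


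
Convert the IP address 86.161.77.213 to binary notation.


86 = 01010110
161 = 10100001
77 = 01001101
213 = 11010101
Binary: 01010110.10100001.01001101.11010101


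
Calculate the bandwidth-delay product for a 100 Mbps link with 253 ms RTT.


BDP = bandwidth * RTT
= 100 Mbps * 253 ms
= 100 * 1e6 * 253 / 1000 bits
= 25300000 bits
= 3162500 bytes
= 3088.3789 KB
BDP = 25300000 bits (3162500 bytes)


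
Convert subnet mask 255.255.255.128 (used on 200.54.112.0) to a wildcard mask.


Subnet mask: 255.255.255.128
Wildcard = 255.255.255.255 - subnet mask
255 - 255 = 0
255 - 255 = 0
255 - 255 = 0
255 - 128 = 127
Wildcard: 0.0.0.127


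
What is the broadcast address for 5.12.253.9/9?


Network: 5.0.0.0/9
Host bits = 23
Set all host bits to 1:
Broadcast: 5.127.255.255


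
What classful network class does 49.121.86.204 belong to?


First octet: 49
Binary: 00110001
0xxxxxxx -> Class A (1-126)
Class A, default mask 255.0.0.0 (/8)


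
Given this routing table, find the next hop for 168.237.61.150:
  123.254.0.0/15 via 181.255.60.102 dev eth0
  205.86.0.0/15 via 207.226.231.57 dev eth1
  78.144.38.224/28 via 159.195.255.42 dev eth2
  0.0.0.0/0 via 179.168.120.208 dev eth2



Longest prefix match for 168.237.61.150:
  /15 123.254.0.0: no
  /15 205.86.0.0: no
  /28 78.144.38.224: no
  /0 0.0.0.0: MATCH
Selected: next-hop 179.168.120.208 via eth2 (matched /0)


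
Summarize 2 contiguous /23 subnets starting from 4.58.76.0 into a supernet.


Original prefix: /23
Number of subnets: 2 = 2^1
New prefix = 23 - 1 = 22
Supernet: 4.58.76.0/22


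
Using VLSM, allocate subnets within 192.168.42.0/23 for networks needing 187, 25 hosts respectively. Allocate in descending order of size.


187 hosts -> /24 (254 usable): 192.168.42.0/24
25 hosts -> /27 (30 usable): 192.168.43.0/27
Allocation: 192.168.42.0/24 (187 hosts, 254 usable); 192.168.43.0/27 (25 hosts, 30 usable)


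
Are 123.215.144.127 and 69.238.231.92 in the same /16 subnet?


Mask: 255.255.0.0
123.215.144.127 AND mask = 123.215.0.0
69.238.231.92 AND mask = 69.238.0.0
No, different subnets (123.215.0.0 vs 69.238.0.0)


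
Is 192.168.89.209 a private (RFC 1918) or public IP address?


RFC 1918 private ranges:
  10.0.0.0/8 (10.0.0.0 - 10.255.255.255)
  172.16.0.0/12 (172.16.0.0 - 172.31.255.255)
  192.168.0.0/16 (192.168.0.0 - 192.168.255.255)
Private (in 192.168.0.0/16)


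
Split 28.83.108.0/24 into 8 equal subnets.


New prefix = 24 + 3 = 27
Each subnet has 32 addresses
  28.83.108.0/27
  28.83.108.32/27
  28.83.108.64/27
  28.83.108.96/27
  28.83.108.128/27
  28.83.108.160/27
  28.83.108.192/27
  28.83.108.224/27
Subnets: 28.83.108.0/27, 28.83.108.32/27, 28.83.108.64/27, 28.83.108.96/27, 28.83.108.128/27, 28.83.108.160/27, 28.83.108.192/27, 28.83.108.224/27


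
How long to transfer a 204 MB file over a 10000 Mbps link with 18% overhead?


Effective throughput = 10000 * (1 - 18/100) = 8200 Mbps
File size in Mb = 204 * 8 = 1632 Mb
Time = 1632 / 8200
Time = 0.199 seconds


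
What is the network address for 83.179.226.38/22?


IP:   01010011.10110011.11100010.00100110
Mask: 11111111.11111111.11111100.00000000
AND operation:
Net:  01010011.10110011.11100000.00000000
Network: 83.179.224.0/22


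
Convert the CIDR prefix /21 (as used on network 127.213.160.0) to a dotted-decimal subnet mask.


/21 means 21 network bits, 11 host bits
Binary: 11111111111111111111100000000000
Mask: 255.255.248.0


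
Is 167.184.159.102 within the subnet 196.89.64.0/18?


Subnet network: 196.89.64.0
Test IP AND mask: 167.184.128.0
No, 167.184.159.102 is not in 196.89.64.0/18


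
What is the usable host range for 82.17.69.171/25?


Network: 82.17.69.128
Broadcast: 82.17.69.255
First usable = network + 1
Last usable = broadcast - 1
Range: 82.17.69.129 to 82.17.69.254


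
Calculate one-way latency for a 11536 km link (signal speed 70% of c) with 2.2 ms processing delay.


Speed = 0.7 * 3e5 km/s = 210000 km/s
Propagation delay = 11536 / 210000 = 0.0549 s = 54.9333 ms
Processing delay = 2.2 ms
Total one-way latency = 57.1333 ms


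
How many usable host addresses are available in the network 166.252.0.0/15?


Host bits = 32 - 15 = 17
Total addresses = 2^17 = 131072
Usable = total - 2 (network and broadcast)
Usable hosts: 131070


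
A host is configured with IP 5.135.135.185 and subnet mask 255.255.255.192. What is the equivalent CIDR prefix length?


Binary: 11111111.11111111.11111111.11000000
Count leading 1s
Prefix: /26


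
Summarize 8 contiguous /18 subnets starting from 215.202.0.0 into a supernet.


Original prefix: /18
Number of subnets: 8 = 2^3
New prefix = 18 - 3 = 15
Supernet: 215.202.0.0/15


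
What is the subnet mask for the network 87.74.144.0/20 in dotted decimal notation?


/20 means 20 network bits, 12 host bits
Binary: 11111111111111111111000000000000
Mask: 255.255.240.0


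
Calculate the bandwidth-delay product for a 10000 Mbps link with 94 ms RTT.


BDP = bandwidth * RTT
= 10000 Mbps * 94 ms
= 10000 * 1e6 * 94 / 1000 bits
= 940000000 bits
= 117500000 bytes
= 114746.0938 KB
BDP = 940000000 bits (117500000 bytes)
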